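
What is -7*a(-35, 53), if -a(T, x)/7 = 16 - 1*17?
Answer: -49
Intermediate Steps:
a(T, x) = 7 (a(T, x) = -7*(16 - 1*17) = -7*(16 - 17) = -7*(-1) = 7)
-7*a(-35, 53) = -7*7 = -49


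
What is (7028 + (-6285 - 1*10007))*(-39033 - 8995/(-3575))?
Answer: 258528558144/715 ≈ 3.6158e+8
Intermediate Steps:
(7028 + (-6285 - 1*10007))*(-39033 - 8995/(-3575)) = (7028 + (-6285 - 10007))*(-39033 - 8995*(-1/3575)) = (7028 - 16292)*(-39033 + 1799/715) = -9264*(-27906796/715) = 258528558144/715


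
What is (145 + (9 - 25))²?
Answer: 16641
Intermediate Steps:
(145 + (9 - 25))² = (145 - 16)² = 129² = 16641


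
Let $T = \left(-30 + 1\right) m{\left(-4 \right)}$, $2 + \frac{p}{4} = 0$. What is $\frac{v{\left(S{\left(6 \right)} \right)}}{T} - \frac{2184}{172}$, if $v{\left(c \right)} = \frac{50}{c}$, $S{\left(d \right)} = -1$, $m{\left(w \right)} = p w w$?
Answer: $- \frac{1014451}{79808} \approx -12.711$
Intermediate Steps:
$p = -8$ ($p = -8 + 4 \cdot 0 = -8 + 0 = -8$)
$m{\left(w \right)} = - 8 w^{2}$ ($m{\left(w \right)} = - 8 w w = - 8 w^{2}$)
$T = 3712$ ($T = \left(-30 + 1\right) \left(- 8 \left(-4\right)^{2}\right) = - 29 \left(\left(-8\right) 16\right) = \left(-29\right) \left(-128\right) = 3712$)
$\frac{v{\left(S{\left(6 \right)} \right)}}{T} - \frac{2184}{172} = \frac{50 \frac{1}{-1}}{3712} - \frac{2184}{172} = 50 \left(-1\right) \frac{1}{3712} - \frac{546}{43} = \left(-50\right) \frac{1}{3712} - \frac{546}{43} = - \frac{25}{1856} - \frac{546}{43} = - \frac{1014451}{79808}$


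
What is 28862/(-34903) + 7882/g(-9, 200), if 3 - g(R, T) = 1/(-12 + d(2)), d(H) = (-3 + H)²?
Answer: 1512589299/593351 ≈ 2549.2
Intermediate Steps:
g(R, T) = 34/11 (g(R, T) = 3 - 1/(-12 + (-3 + 2)²) = 3 - 1/(-12 + (-1)²) = 3 - 1/(-12 + 1) = 3 - 1/(-11) = 3 - 1*(-1/11) = 3 + 1/11 = 34/11)
28862/(-34903) + 7882/g(-9, 200) = 28862/(-34903) + 7882/(34/11) = 28862*(-1/34903) + 7882*(11/34) = -28862/34903 + 43351/17 = 1512589299/593351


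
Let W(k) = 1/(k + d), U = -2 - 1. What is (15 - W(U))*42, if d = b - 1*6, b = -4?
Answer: 8232/13 ≈ 633.23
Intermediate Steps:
d = -10 (d = -4 - 1*6 = -4 - 6 = -10)
U = -3
W(k) = 1/(-10 + k) (W(k) = 1/(k - 10) = 1/(-10 + k))
(15 - W(U))*42 = (15 - 1/(-10 - 3))*42 = (15 - 1/(-13))*42 = (15 - 1*(-1/13))*42 = (15 + 1/13)*42 = (196/13)*42 = 8232/13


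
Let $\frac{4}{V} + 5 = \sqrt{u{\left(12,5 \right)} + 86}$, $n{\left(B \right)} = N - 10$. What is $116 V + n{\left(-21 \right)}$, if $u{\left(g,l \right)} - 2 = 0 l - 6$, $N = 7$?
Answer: $\frac{2149}{57} + \frac{464 \sqrt{82}}{57} \approx 111.42$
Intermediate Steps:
$u{\left(g,l \right)} = -4$ ($u{\left(g,l \right)} = 2 - \left(6 + 0 l\right) = 2 + \left(0 - 6\right) = 2 - 6 = -4$)
$n{\left(B \right)} = -3$ ($n{\left(B \right)} = 7 - 10 = -3$)
$V = \frac{4}{-5 + \sqrt{82}}$ ($V = \frac{4}{-5 + \sqrt{-4 + 86}} = \frac{4}{-5 + \sqrt{82}} \approx 0.98634$)
$116 V + n{\left(-21 \right)} = 116 \left(\frac{20}{57} + \frac{4 \sqrt{82}}{57}\right) - 3 = \left(\frac{2320}{57} + \frac{464 \sqrt{82}}{57}\right) - 3 = \frac{2149}{57} + \frac{464 \sqrt{82}}{57}$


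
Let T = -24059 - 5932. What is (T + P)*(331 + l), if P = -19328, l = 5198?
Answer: -272684751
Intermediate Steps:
T = -29991
(T + P)*(331 + l) = (-29991 - 19328)*(331 + 5198) = -49319*5529 = -272684751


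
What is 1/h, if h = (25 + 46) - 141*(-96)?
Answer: 1/13607 ≈ 7.3492e-5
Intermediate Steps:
h = 13607 (h = 71 + 13536 = 13607)
1/h = 1/13607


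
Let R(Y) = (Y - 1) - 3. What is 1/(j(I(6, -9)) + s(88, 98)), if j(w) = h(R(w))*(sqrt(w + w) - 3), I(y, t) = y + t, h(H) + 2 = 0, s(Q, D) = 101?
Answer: 107/11473 + 2*I*sqrt(6)/11473 ≈ 0.0093262 + 0.000427*I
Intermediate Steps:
R(Y) = -4 + Y (R(Y) = (-1 + Y) - 3 = -4 + Y)
h(H) = -2 (h(H) = -2 + 0 = -2)
I(y, t) = t + y
j(w) = 6 - 2*sqrt(2)*sqrt(w) (j(w) = -2*(sqrt(w + w) - 3) = -2*(sqrt(2*w) - 3) = -2*(sqrt(2)*sqrt(w) - 3) = -2*(-3 + sqrt(2)*sqrt(w)) = 6 - 2*sqrt(2)*sqrt(w))
1/(j(I(6, -9)) + s(88, 98)) = 1/((6 - 2*sqrt(2)*sqrt(-9 + 6)) + 101) = 1/((6 - 2*sqrt(2)*sqrt(-3)) + 101) = 1/((6 - 2*sqrt(2)*I*sqrt(3)) + 101) = 1/((6 - 2*I*sqrt(6)) + 101) = 1/(107 - 2*I*sqrt(6))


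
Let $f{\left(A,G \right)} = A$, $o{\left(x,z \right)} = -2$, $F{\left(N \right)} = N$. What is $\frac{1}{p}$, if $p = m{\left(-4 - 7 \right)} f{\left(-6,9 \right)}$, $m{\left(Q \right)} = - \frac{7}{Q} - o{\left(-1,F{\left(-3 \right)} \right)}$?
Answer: $- \frac{11}{174} \approx -0.063218$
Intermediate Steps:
$m{\left(Q \right)} = 2 - \frac{7}{Q}$ ($m{\left(Q \right)} = - \frac{7}{Q} - -2 = - \frac{7}{Q} + 2 = 2 - \frac{7}{Q}$)
$p = - \frac{174}{11}$ ($p = \left(2 - \frac{7}{-4 - 7}\right) \left(-6\right) = \left(2 - \frac{7}{-11}\right) \left(-6\right) = \left(2 - - \frac{7}{11}\right) \left(-6\right) = \left(2 + \frac{7}{11}\right) \left(-6\right) = \frac{29}{11} \left(-6\right) = - \frac{174}{11} \approx -15.818$)
$\frac{1}{p} = \frac{1}{- \frac{174}{11}} = - \frac{11}{174}$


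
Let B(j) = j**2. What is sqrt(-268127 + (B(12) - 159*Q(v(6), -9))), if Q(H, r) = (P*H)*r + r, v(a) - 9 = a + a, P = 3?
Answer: I*sqrt(176399) ≈ 420.0*I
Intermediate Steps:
v(a) = 9 + 2*a (v(a) = 9 + (a + a) = 9 + 2*a)
Q(H, r) = r + 3*H*r (Q(H, r) = (3*H)*r + r = 3*H*r + r = r + 3*H*r)
sqrt(-268127 + (B(12) - 159*Q(v(6), -9))) = sqrt(-268127 + (12**2 - (-1431)*(1 + 3*(9 + 2*6)))) = sqrt(-268127 + (144 - (-1431)*(1 + 3*(9 + 12)))) = sqrt(-268127 + (144 - (-1431)*(1 + 3*21))) = sqrt(-268127 + (144 - (-1431)*(1 + 63))) = sqrt(-268127 + (144 - (-1431)*64)) = sqrt(-268127 + (144 - 159*(-576))) = sqrt(-268127 + (144 + 91584)) = sqrt(-268127 + 91728) = sqrt(-176399) = I*sqrt(176399)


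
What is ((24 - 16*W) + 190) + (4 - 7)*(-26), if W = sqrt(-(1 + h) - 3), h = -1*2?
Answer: 292 - 16*I*sqrt(2) ≈ 292.0 - 22.627*I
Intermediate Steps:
h = -2
W = I*sqrt(2) (W = sqrt(-(1 - 2) - 3) = sqrt(-1*(-1) - 3) = sqrt(1 - 3) = sqrt(-2) = I*sqrt(2) ≈ 1.4142*I)
((24 - 16*W) + 190) + (4 - 7)*(-26) = ((24 - 16*I*sqrt(2)) + 190) + (4 - 7)*(-26) = ((24 - 16*I*sqrt(2)) + 190) - 3*(-26) = (214 - 16*I*sqrt(2)) + 78 = 292 - 16*I*sqrt(2)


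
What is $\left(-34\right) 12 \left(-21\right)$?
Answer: $8568$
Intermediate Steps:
$\left(-34\right) 12 \left(-21\right) = \left(-408\right) \left(-21\right) = 8568$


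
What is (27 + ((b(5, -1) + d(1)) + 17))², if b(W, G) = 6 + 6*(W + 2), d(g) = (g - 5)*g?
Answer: 7744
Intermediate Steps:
d(g) = g*(-5 + g) (d(g) = (-5 + g)*g = g*(-5 + g))
b(W, G) = 18 + 6*W (b(W, G) = 6 + 6*(2 + W) = 6 + (12 + 6*W) = 18 + 6*W)
(27 + ((b(5, -1) + d(1)) + 17))² = (27 + (((18 + 6*5) + 1*(-5 + 1)) + 17))² = (27 + (((18 + 30) + 1*(-4)) + 17))² = (27 + ((48 - 4) + 17))² = (27 + (44 + 17))² = (27 + 61)² = 88² = 7744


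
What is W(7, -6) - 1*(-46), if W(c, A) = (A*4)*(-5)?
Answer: 166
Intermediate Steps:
W(c, A) = -20*A (W(c, A) = (4*A)*(-5) = -20*A)
W(7, -6) - 1*(-46) = -20*(-6) - 1*(-46) = 120 + 46 = 166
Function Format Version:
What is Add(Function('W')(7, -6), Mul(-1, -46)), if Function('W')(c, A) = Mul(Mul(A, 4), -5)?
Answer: 166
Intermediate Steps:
Function('W')(c, A) = Mul(-20, A) (Function('W')(c, A) = Mul(Mul(4, A), -5) = Mul(-20, A))
Add(Function('W')(7, -6), Mul(-1, -46)) = Add(Mul(-20, -6), Mul(-1, -46)) = Add(120, 46) = 166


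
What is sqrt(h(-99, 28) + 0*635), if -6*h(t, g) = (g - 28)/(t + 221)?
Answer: 0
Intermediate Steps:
h(t, g) = -(-28 + g)/(6*(221 + t)) (h(t, g) = -(g - 28)/(6*(t + 221)) = -(-28 + g)/(6*(221 + t)))
sqrt(h(-99, 28) + 0*635) = sqrt((28 - 1*28)/(6*(221 - 99)) + 0*635) = sqrt((1/6)*(28 - 28)/122 + 0) = sqrt((1/6)*(1/122)*0 + 0) = sqrt(0 + 0) = sqrt(0) = 0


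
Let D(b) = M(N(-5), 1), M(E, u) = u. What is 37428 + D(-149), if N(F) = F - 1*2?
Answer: 37429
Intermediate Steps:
N(F) = -2 + F (N(F) = F - 2 = -2 + F)
D(b) = 1
37428 + D(-149) = 37428 + 1 = 37429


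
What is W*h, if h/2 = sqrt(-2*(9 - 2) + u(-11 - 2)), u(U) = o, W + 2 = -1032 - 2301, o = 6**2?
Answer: -6670*sqrt(22) ≈ -31285.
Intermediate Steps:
o = 36
W = -3335 (W = -2 + (-1032 - 2301) = -2 - 3333 = -3335)
u(U) = 36
h = 2*sqrt(22) (h = 2*sqrt(-2*(9 - 2) + 36) = 2*sqrt(-2*7 + 36) = 2*sqrt(-14 + 36) = 2*sqrt(22) ≈ 9.3808)
W*h = -6670*sqrt(22)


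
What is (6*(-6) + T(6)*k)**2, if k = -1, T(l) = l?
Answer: 1764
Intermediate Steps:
(6*(-6) + T(6)*k)**2 = (6*(-6) + 6*(-1))**2 = (-36 - 6)**2 = (-42)**2 = 1764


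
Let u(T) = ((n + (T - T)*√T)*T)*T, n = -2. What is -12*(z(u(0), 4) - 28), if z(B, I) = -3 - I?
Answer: 420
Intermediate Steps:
u(T) = -2*T² (u(T) = ((-2 + (T - T)*√T)*T)*T = ((-2 + 0*√T)*T)*T = ((-2 + 0)*T)*T = (-2*T)*T = -2*T²)
-12*(z(u(0), 4) - 28) = -12*((-3 - 1*4) - 28) = -12*((-3 - 4) - 28) = -12*(-7 - 28) = -12*(-35) = 420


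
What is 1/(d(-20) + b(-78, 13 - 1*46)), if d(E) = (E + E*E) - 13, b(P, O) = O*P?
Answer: 1/2941 ≈ 0.00034002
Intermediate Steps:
d(E) = -13 + E + E² (d(E) = (E + E²) - 13 = -13 + E + E²)
1/(d(-20) + b(-78, 13 - 1*46)) = 1/((-13 - 20 + (-20)²) + (13 - 1*46)*(-78)) = 1/((-13 - 20 + 400) + (13 - 46)*(-78)) = 1/(367 - 33*(-78)) = 1/(367 + 2574) = 1/2941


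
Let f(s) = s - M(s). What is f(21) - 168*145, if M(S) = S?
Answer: -24360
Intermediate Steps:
f(s) = 0 (f(s) = s - s = 0)
f(21) - 168*145 = 0 - 168*145 = 0 - 1*24360 = 0 - 24360 = -24360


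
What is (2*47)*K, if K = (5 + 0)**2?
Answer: 2350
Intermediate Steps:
K = 25 (K = 5**2 = 25)
(2*47)*K = (2*47)*25 = 94*25 = 2350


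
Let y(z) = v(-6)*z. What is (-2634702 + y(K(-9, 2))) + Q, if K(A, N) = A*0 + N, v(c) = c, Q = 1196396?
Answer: -1438318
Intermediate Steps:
K(A, N) = N (K(A, N) = 0 + N = N)
y(z) = -6*z
(-2634702 + y(K(-9, 2))) + Q = (-2634702 - 6*2) + 1196396 = (-2634702 - 12) + 1196396 = -2634714 + 1196396 = -1438318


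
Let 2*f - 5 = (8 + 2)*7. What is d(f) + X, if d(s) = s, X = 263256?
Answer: 526587/2 ≈ 2.6329e+5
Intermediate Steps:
f = 75/2 (f = 5/2 + ((8 + 2)*7)/2 = 5/2 + (10*7)/2 = 5/2 + (½)*70 = 5/2 + 35 = 75/2 ≈ 37.500)
d(f) + X = 75/2 + 263256 = 526587/2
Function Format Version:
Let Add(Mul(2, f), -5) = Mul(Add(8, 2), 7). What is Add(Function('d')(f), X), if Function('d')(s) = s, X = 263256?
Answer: Rational(526587, 2) ≈ 2.6329e+5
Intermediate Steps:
f = Rational(75, 2) (f = Add(Rational(5, 2), Mul(Rational(1, 2), Mul(Add(8, 2), 7))) = Add(Rational(5, 2), Mul(Rational(1, 2), Mul(10, 7))) = Add(Rational(5, 2), Mul(Rational(1, 2), 70)) = Add(Rational(5, 2), 35) = Rational(75, 2) ≈ 37.500)
Add(Function('d')(f), X) = Add(Rational(75, 2), 263256) = Rational(526587, 2)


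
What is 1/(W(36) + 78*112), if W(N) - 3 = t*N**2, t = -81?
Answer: -1/96237 ≈ -1.0391e-5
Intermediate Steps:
W(N) = 3 - 81*N**2
1/(W(36) + 78*112) = 1/((3 - 81*36**2) + 78*112) = 1/((3 - 81*1296) + 8736) = 1/((3 - 104976) + 8736) = 1/(-104973 + 8736) = 1/(-96237) = -1/96237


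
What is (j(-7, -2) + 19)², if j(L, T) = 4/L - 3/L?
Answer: 17424/49 ≈ 355.59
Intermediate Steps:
j(L, T) = 1/L
(j(-7, -2) + 19)² = (1/(-7) + 19)² = (-⅐ + 19)² = (132/7)² = 17424/49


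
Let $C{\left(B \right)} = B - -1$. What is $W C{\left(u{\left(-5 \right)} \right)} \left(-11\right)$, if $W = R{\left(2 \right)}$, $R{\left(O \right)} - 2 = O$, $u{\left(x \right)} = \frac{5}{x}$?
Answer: $0$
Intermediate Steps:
$R{\left(O \right)} = 2 + O$
$C{\left(B \right)} = 1 + B$ ($C{\left(B \right)} = B + 1 = 1 + B$)
$W = 4$ ($W = 2 + 2 = 4$)
$W C{\left(u{\left(-5 \right)} \right)} \left(-11\right) = 4 \left(1 + \frac{5}{-5}\right) \left(-11\right) = 4 \left(1 + 5 \left(- \frac{1}{5}\right)\right) \left(-11\right) = 4 \left(1 - 1\right) \left(-11\right) = 4 \cdot 0 \left(-11\right) = 0 \left(-11\right) = 0$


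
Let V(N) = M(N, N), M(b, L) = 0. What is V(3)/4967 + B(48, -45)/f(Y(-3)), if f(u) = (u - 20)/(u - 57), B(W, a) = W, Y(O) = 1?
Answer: 2688/19 ≈ 141.47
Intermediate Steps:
V(N) = 0
f(u) = (-20 + u)/(-57 + u)
V(3)/4967 + B(48, -45)/f(Y(-3)) = 0/4967 + 48/(((-20 + 1)/(-57 + 1))) = 0*(1/4967) + 48/((-19/(-56))) = 0 + 48/((-1/56*(-19))) = 0 + 48/(19/56) = 0 + 48*(56/19) = 0 + 2688/19 = 2688/19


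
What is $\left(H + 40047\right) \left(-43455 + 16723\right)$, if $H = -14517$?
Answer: $-682467960$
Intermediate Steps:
$\left(H + 40047\right) \left(-43455 + 16723\right) = \left(-14517 + 40047\right) \left(-43455 + 16723\right) = 25530 \left(-26732\right) = -682467960$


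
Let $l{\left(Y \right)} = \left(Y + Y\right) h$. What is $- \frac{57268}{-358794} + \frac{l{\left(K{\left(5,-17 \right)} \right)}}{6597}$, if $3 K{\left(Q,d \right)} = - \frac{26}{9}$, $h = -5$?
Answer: $\frac{571878074}{3550446027} \approx 0.16107$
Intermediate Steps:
$K{\left(Q,d \right)} = - \frac{26}{27}$ ($K{\left(Q,d \right)} = \frac{\left(-26\right) \frac{1}{9}}{3} = \frac{1}{3} \left(- \frac{26}{9}\right) = - \frac{26}{27}$)
$l{\left(Y \right)} = - 10 Y$ ($l{\left(Y \right)} = \left(Y + Y\right) \left(-5\right) = 2 Y \left(-5\right) = - 10 Y$)
$- \frac{57268}{-358794} + \frac{l{\left(K{\left(5,-17 \right)} \right)}}{6597} = - \frac{57268}{-358794} + \frac{\left(-10\right) \left(- \frac{26}{27}\right)}{6597} = \left(-57268\right) \left(- \frac{1}{358794}\right) + \frac{260}{27} \cdot \frac{1}{6597} = \frac{28634}{179397} + \frac{260}{178119} = \frac{571878074}{3550446027}$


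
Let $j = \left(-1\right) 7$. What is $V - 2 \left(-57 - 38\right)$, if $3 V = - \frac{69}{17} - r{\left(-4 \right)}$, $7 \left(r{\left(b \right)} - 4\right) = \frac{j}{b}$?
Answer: $\frac{38195}{204} \approx 187.23$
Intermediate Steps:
$j = -7$
$r{\left(b \right)} = 4 - \frac{1}{b}$ ($r{\left(b \right)} = 4 + \frac{\left(-7\right) \frac{1}{b}}{7} = 4 - \frac{1}{b}$)
$V = - \frac{565}{204}$ ($V = \frac{- \frac{69}{17} - \left(4 - \frac{1}{-4}\right)}{3} = \frac{\left(-69\right) \frac{1}{17} - \left(4 - - \frac{1}{4}\right)}{3} = \frac{- \frac{69}{17} - \left(4 + \frac{1}{4}\right)}{3} = \frac{- \frac{69}{17} - \frac{17}{4}}{3} = \frac{1}{3} \left(- \frac{565}{68}\right) = - \frac{565}{204} \approx -2.7696$)
$V - 2 \left(-57 - 38\right) = - \frac{565}{204} - 2 \left(-57 - 38\right) = - \frac{565}{204} - -190 = - \frac{565}{204} + 190 = \frac{38195}{204}$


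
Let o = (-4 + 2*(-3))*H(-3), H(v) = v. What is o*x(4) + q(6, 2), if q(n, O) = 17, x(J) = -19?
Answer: -553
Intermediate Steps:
o = 30 (o = (-4 + 2*(-3))*(-3) = (-4 - 6)*(-3) = -10*(-3) = 30)
o*x(4) + q(6, 2) = 30*(-19) + 17 = -570 + 17 = -553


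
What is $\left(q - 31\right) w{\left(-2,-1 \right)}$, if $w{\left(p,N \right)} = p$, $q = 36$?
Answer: $-10$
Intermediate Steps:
$\left(q - 31\right) w{\left(-2,-1 \right)} = \left(36 - 31\right) \left(-2\right) = 5 \left(-2\right) = -10$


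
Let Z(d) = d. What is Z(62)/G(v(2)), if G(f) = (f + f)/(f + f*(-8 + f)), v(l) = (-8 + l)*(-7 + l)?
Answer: 713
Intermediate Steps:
G(f) = 2*f/(f + f*(-8 + f)) (G(f) = (2*f)/(f + f*(-8 + f)) = 2*f/(f + f*(-8 + f)))
Z(62)/G(v(2)) = 62/((2/(-7 + (56 + 2² - 15*2)))) = 62/((2/(-7 + (56 + 4 - 30)))) = 62/((2/(-7 + 30))) = 62/((2/23)) = 62/((2*(1/23))) = 62/(2/23) = 62*(23/2) = 713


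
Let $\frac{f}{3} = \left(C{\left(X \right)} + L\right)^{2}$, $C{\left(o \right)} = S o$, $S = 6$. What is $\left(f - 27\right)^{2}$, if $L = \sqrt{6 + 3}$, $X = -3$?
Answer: $419904$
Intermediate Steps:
$L = 3$ ($L = \sqrt{9} = 3$)
$C{\left(o \right)} = 6 o$
$f = 675$ ($f = 3 \left(6 \left(-3\right) + 3\right)^{2} = 3 \left(-18 + 3\right)^{2} = 3 \left(-15\right)^{2} = 3 \cdot 225 = 675$)
$\left(f - 27\right)^{2} = \left(675 - 27\right)^{2} = 648^{2} = 419904$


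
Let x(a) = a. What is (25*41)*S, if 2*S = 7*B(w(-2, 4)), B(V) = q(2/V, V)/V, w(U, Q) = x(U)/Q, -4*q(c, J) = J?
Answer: -7175/8 ≈ -896.88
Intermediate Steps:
q(c, J) = -J/4
w(U, Q) = U/Q
B(V) = -¼ (B(V) = (-V/4)/V = -¼)
S = -7/8 (S = (7*(-¼))/2 = (½)*(-7/4) = -7/8 ≈ -0.87500)
(25*41)*S = (25*41)*(-7/8) = 1025*(-7/8) = -7175/8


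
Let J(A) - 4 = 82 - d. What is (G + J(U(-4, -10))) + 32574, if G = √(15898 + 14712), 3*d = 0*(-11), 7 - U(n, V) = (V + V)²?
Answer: 32660 + √30610 ≈ 32835.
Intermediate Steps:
U(n, V) = 7 - 4*V² (U(n, V) = 7 - (V + V)² = 7 - (2*V)² = 7 - 4*V²)
d = 0 (d = (0*(-11))/3 = (⅓)*0 = 0)
J(A) = 86 (J(A) = 4 + (82 - 1*0) = 4 + (82 + 0) = 4 + 82 = 86)
G = √30610 ≈ 174.96
(G + J(U(-4, -10))) + 32574 = (√30610 + 86) + 32574 = (86 + √30610) + 32574 = 32660 + √30610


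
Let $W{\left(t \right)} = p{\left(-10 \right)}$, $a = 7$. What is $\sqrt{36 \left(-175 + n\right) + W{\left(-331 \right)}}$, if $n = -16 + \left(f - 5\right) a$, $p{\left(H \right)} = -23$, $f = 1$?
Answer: $i \sqrt{7907} \approx 88.921 i$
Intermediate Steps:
$W{\left(t \right)} = -23$
$n = -44$ ($n = -16 + \left(1 - 5\right) 7 = -16 - 28 = -44$)
$\sqrt{36 \left(-175 + n\right) + W{\left(-331 \right)}} = \sqrt{36 \left(-175 - 44\right) - 23} = \sqrt{36 \left(-219\right) - 23} = \sqrt{-7884 - 23} = \sqrt{-7907} = i \sqrt{7907}$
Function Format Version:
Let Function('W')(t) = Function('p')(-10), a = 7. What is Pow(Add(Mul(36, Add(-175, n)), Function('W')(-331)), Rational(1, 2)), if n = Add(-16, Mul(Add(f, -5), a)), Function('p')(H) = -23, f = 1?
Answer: Mul(I, Pow(7907, Rational(1, 2))) ≈ Mul(88.921, I)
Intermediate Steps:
Function('W')(t) = -23
n = -44 (n = Add(-16, Mul(Add(1, -5), 7)) = Add(-16, Mul(-4, 7)) = Add(-16, -28) = -44)
Pow(Add(Mul(36, Add(-175, n)), Function('W')(-331)), Rational(1, 2)) = Pow(Add(Mul(36, Add(-175, -44)), -23), Rational(1, 2)) = Pow(Add(Mul(36, -219), -23), Rational(1, 2)) = Pow(Add(-7884, -23), Rational(1, 2)) = Pow(-7907, Rational(1, 2)) = Mul(I, Pow(7907, Rational(1, 2)))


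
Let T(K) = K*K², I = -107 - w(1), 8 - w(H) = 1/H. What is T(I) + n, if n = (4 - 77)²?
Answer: -1476215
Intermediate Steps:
w(H) = 8 - 1/H
I = -114 (I = -107 - (8 - 1/1) = -107 - (8 - 1*1) = -107 - (8 - 1) = -107 - 1*7 = -107 - 7 = -114)
T(K) = K³
n = 5329 (n = (-73)² = 5329)
T(I) + n = (-114)³ + 5329 = -1481544 + 5329 = -1476215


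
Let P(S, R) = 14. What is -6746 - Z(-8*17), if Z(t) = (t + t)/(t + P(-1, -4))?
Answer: -411642/61 ≈ -6748.2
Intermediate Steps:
Z(t) = 2*t/(14 + t) (Z(t) = (t + t)/(t + 14) = (2*t)/(14 + t) = 2*t/(14 + t))
-6746 - Z(-8*17) = -6746 - 2*(-8*17)/(14 - 8*17) = -6746 - 2*(-136)/(14 - 136) = -6746 - 2*(-136)/(-122) = -6746 - 2*(-136)*(-1)/122 = -6746 - 1*136/61 = -6746 - 136/61 = -411642/61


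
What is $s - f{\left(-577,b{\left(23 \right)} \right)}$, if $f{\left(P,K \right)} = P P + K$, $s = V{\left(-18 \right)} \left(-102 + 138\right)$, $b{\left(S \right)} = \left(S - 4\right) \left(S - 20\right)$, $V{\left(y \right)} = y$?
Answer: $-333634$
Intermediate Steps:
$b{\left(S \right)} = \left(-20 + S\right) \left(-4 + S\right)$ ($b{\left(S \right)} = \left(-4 + S\right) \left(-20 + S\right) = \left(-20 + S\right) \left(-4 + S\right)$)
$s = -648$ ($s = - 18 \left(-102 + 138\right) = \left(-18\right) 36 = -648$)
$f{\left(P,K \right)} = K + P^{2}$ ($f{\left(P,K \right)} = P^{2} + K = K + P^{2}$)
$s - f{\left(-577,b{\left(23 \right)} \right)} = -648 - \left(\left(80 + 23^{2} - 552\right) + \left(-577\right)^{2}\right) = -648 - \left(\left(80 + 529 - 552\right) + 332929\right) = -648 - \left(57 + 332929\right) = -648 - 332986 = -333634$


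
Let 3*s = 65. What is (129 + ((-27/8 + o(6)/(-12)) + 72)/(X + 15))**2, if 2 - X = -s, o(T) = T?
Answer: 14725094409/861184 ≈ 17099.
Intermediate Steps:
s = 65/3 (s = (1/3)*65 = 65/3 ≈ 21.667)
X = 71/3 (X = 2 - (-1)*65/3 = 2 - 1*(-65/3) = 2 + 65/3 = 71/3 ≈ 23.667)
(129 + ((-27/8 + o(6)/(-12)) + 72)/(X + 15))**2 = (129 + ((-27/8 + 6/(-12)) + 72)/(71/3 + 15))**2 = (129 + ((-27*1/8 + 6*(-1/12)) + 72)/(116/3))**2 = (129 + ((-27/8 - 1/2) + 72)*(3/116))**2 = (129 + (-31/8 + 72)*(3/116))**2 = (129 + (545/8)*(3/116))**2 = (129 + 1635/928)**2 = (121347/928)**2 = 14725094409/861184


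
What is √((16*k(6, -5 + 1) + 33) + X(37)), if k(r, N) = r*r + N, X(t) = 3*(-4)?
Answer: √533 ≈ 23.087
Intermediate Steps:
X(t) = -12
k(r, N) = N + r² (k(r, N) = r² + N = N + r²)
√((16*k(6, -5 + 1) + 33) + X(37)) = √((16*((-5 + 1) + 6²) + 33) - 12) = √((16*(-4 + 36) + 33) - 12) = √((16*32 + 33) - 12) = √((512 + 33) - 12) = √(545 - 12) = √533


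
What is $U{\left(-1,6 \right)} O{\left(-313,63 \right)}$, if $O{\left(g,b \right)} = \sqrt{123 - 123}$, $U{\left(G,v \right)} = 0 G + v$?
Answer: $0$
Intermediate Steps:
$U{\left(G,v \right)} = v$ ($U{\left(G,v \right)} = 0 + v = v$)
$O{\left(g,b \right)} = 0$ ($O{\left(g,b \right)} = \sqrt{0} = 0$)
$U{\left(-1,6 \right)} O{\left(-313,63 \right)} = 6 \cdot 0 = 0$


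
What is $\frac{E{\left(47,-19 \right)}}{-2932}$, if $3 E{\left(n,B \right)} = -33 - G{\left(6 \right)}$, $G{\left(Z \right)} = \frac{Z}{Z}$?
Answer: $\frac{17}{4398} \approx 0.0038654$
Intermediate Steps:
$G{\left(Z \right)} = 1$
$E{\left(n,B \right)} = - \frac{34}{3}$ ($E{\left(n,B \right)} = \frac{-33 - 1}{3} = \frac{1}{3} \left(-34\right) = - \frac{34}{3}$)
$\frac{E{\left(47,-19 \right)}}{-2932} = - \frac{34}{3 \left(-2932\right)} = \left(- \frac{34}{3}\right) \left(- \frac{1}{2932}\right) = \frac{17}{4398}$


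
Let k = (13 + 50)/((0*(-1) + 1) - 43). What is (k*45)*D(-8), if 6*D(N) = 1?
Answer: -45/4 ≈ -11.250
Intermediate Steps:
D(N) = ⅙ (D(N) = (⅙)*1 = ⅙)
k = -3/2 (k = 63/((0 + 1) - 43) = 63/(1 - 43) = 63/(-42) = 63*(-1/42) = -3/2 ≈ -1.5000)
(k*45)*D(-8) = -3/2*45*(⅙) = -135/2*⅙ = -45/4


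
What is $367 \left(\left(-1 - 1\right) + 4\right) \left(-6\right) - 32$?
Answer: $-4436$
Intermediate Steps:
$367 \left(\left(-1 - 1\right) + 4\right) \left(-6\right) - 32 = 367 \left(-2 + 4\right) \left(-6\right) - 32 = 367 \cdot 2 \left(-6\right) - 32 = 367 \left(-12\right) - 32 = -4404 - 32 = -4436$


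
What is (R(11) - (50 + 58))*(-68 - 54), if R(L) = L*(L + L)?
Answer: -16348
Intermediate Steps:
R(L) = 2*L² (R(L) = L*(2*L) = 2*L²)
(R(11) - (50 + 58))*(-68 - 54) = (2*11² - (50 + 58))*(-68 - 54) = (2*121 - 1*108)*(-122) = (242 - 108)*(-122) = 134*(-122) = -16348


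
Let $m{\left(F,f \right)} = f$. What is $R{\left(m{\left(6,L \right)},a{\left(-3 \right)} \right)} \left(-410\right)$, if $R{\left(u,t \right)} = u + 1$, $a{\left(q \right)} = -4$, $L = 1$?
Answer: $-820$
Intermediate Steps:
$R{\left(u,t \right)} = 1 + u$
$R{\left(m{\left(6,L \right)},a{\left(-3 \right)} \right)} \left(-410\right) = \left(1 + 1\right) \left(-410\right) = 2 \left(-410\right) = -820$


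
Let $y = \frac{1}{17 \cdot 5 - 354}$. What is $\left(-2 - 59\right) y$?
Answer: $\frac{61}{269} \approx 0.22677$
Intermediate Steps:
$y = - \frac{1}{269}$ ($y = \frac{1}{85 - 354} = \frac{1}{-269} = - \frac{1}{269} \approx -0.0037175$)
$\left(-2 - 59\right) y = \left(-2 - 59\right) \left(- \frac{1}{269}\right) = \left(-61\right) \left(- \frac{1}{269}\right) = \frac{61}{269}$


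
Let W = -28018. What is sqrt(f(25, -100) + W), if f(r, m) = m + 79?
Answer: I*sqrt(28039) ≈ 167.45*I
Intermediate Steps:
f(r, m) = 79 + m
sqrt(f(25, -100) + W) = sqrt((79 - 100) - 28018) = sqrt(-21 - 28018) = sqrt(-28039) = I*sqrt(28039)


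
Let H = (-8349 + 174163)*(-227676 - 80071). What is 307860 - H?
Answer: 51029068918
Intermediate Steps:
H = -51028761058 (H = 165814*(-307747) = -51028761058)
307860 - H = 307860 - 1*(-51028761058) = 307860 + 51028761058 = 51029068918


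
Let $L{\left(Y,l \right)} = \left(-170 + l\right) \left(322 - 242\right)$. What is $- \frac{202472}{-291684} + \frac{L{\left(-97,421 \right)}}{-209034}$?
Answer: $\frac{1519438222}{2540494719} \approx 0.59809$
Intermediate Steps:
$L{\left(Y,l \right)} = -13600 + 80 l$ ($L{\left(Y,l \right)} = \left(-170 + l\right) 80 = -13600 + 80 l$)
$- \frac{202472}{-291684} + \frac{L{\left(-97,421 \right)}}{-209034} = - \frac{202472}{-291684} + \frac{-13600 + 80 \cdot 421}{-209034} = \left(-202472\right) \left(- \frac{1}{291684}\right) + \left(-13600 + 33680\right) \left(- \frac{1}{209034}\right) = \frac{50618}{72921} + 20080 \left(- \frac{1}{209034}\right) = \frac{50618}{72921} - \frac{10040}{104517} = \frac{1519438222}{2540494719}$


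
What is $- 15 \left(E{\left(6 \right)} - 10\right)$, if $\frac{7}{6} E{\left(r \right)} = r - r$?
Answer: $150$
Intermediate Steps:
$E{\left(r \right)} = 0$ ($E{\left(r \right)} = \frac{6 \left(r - r\right)}{7} = \frac{6}{7} \cdot 0 = 0$)
$- 15 \left(E{\left(6 \right)} - 10\right) = - 15 \left(0 - 10\right) = \left(-15\right) \left(-10\right) = 150$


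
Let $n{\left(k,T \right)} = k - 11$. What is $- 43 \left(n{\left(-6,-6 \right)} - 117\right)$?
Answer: $5762$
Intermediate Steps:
$n{\left(k,T \right)} = -11 + k$
$- 43 \left(n{\left(-6,-6 \right)} - 117\right) = - 43 \left(\left(-11 - 6\right) - 117\right) = - 43 \left(-17 - 117\right) = \left(-43\right) \left(-134\right) = 5762$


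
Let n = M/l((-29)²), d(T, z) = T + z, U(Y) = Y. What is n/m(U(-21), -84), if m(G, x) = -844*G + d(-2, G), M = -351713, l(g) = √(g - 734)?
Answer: -351713*√107/1894007 ≈ -1.9209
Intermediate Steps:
l(g) = √(-734 + g)
m(G, x) = -2 - 843*G (m(G, x) = -844*G + (-2 + G) = -2 - 843*G)
n = -351713*√107/107 (n = -351713/√(-734 + (-29)²) = -351713/√(-734 + 841) = -351713*√107/107 ≈ -34001.)
n/m(U(-21), -84) = (-351713*√107/107)/(-2 - 843*(-21)) = (-351713*√107/107)/(-2 + 17703) = -351713*√107/107/17701 = -351713*√107/107*(1/17701) = -351713*√107/1894007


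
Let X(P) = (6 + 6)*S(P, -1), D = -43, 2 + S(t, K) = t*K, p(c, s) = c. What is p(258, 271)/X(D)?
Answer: 43/82 ≈ 0.52439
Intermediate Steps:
S(t, K) = -2 + K*t (S(t, K) = -2 + t*K = -2 + K*t)
X(P) = -24 - 12*P (X(P) = (6 + 6)*(-2 - P) = 12*(-2 - P) = -24 - 12*P)
p(258, 271)/X(D) = 258/(-24 - 12*(-43)) = 258/(-24 + 516) = 258/492 = 258*(1/492) = 43/82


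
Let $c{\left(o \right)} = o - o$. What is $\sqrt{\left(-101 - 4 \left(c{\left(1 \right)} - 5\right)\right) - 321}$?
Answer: $i \sqrt{402} \approx 20.05 i$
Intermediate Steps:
$c{\left(o \right)} = 0$
$\sqrt{\left(-101 - 4 \left(c{\left(1 \right)} - 5\right)\right) - 321} = \sqrt{\left(-101 - 4 \left(0 - 5\right)\right) - 321} = \sqrt{\left(-101 - 4 \left(-5\right)\right) - 321} = \sqrt{\left(-101 - -20\right) - 321} = \sqrt{\left(-101 + 20\right) - 321} = \sqrt{-81 - 321} = \sqrt{-402} = i \sqrt{402}$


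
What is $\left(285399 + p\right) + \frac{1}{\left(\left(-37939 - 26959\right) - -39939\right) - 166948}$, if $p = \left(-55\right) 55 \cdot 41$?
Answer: $\frac{30968800217}{191907} \approx 1.6137 \cdot 10^{5}$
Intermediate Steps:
$p = -124025$ ($p = \left(-3025\right) 41 = -124025$)
$\left(285399 + p\right) + \frac{1}{\left(\left(-37939 - 26959\right) - -39939\right) - 166948} = \left(285399 - 124025\right) + \frac{1}{\left(\left(-37939 - 26959\right) - -39939\right) - 166948} = 161374 + \frac{1}{\left(\left(-37939 - 26959\right) + 39939\right) - 166948} = 161374 + \frac{1}{\left(-64898 + 39939\right) - 166948} = 161374 + \frac{1}{-24959 - 166948} = 161374 + \frac{1}{-191907} = 161374 - \frac{1}{191907} = \frac{30968800217}{191907}$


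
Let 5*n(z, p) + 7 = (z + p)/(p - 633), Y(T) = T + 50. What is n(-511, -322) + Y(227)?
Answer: 1316823/4775 ≈ 275.77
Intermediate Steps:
Y(T) = 50 + T
n(z, p) = -7/5 + (p + z)/(5*(-633 + p)) (n(z, p) = -7/5 + ((z + p)/(p - 633))/5 = -7/5 + ((p + z)/(-633 + p))/5 = -7/5 + (p + z)/(5*(-633 + p)))
n(-511, -322) + Y(227) = (4431 - 511 - 6*(-322))/(5*(-633 - 322)) + (50 + 227) = (⅕)*(4431 - 511 + 1932)/(-955) + 277 = (⅕)*(-1/955)*5852 + 277 = -5852/4775 + 277 = 1316823/4775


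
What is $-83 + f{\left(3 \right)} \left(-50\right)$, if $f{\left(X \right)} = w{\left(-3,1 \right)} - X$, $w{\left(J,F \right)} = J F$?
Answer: $217$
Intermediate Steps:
$w{\left(J,F \right)} = F J$
$f{\left(X \right)} = -3 - X$ ($f{\left(X \right)} = 1 \left(-3\right) - X = -3 - X$)
$-83 + f{\left(3 \right)} \left(-50\right) = -83 + \left(-3 - 3\right) \left(-50\right) = -83 - -300 = -83 + 300 = 217$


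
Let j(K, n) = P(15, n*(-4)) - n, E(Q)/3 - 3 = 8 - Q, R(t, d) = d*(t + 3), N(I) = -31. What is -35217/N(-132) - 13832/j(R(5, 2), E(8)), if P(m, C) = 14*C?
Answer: 973427/837 ≈ 1163.0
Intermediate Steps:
R(t, d) = d*(3 + t)
E(Q) = 33 - 3*Q (E(Q) = 9 + 3*(8 - Q) = 9 + (24 - 3*Q) = 33 - 3*Q)
j(K, n) = -57*n (j(K, n) = 14*(n*(-4)) - n = 14*(-4*n) - n = -56*n - n = -57*n)
-35217/N(-132) - 13832/j(R(5, 2), E(8)) = -35217/(-31) - 13832*(-1/(57*(33 - 3*8))) = -35217*(-1/31) - 13832*(-1/(57*(33 - 24))) = 35217/31 - 13832/((-57*9)) = 35217/31 - 13832/(-513) = 35217/31 - 13832*(-1/513) = 35217/31 + 728/27 = 973427/837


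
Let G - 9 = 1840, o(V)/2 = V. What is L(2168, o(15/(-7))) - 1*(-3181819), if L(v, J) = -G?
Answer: 3179970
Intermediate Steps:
o(V) = 2*V
G = 1849 (G = 9 + 1840 = 1849)
L(v, J) = -1849 (L(v, J) = -1*1849 = -1849)
L(2168, o(15/(-7))) - 1*(-3181819) = -1849 - 1*(-3181819) = -1849 + 3181819 = 3179970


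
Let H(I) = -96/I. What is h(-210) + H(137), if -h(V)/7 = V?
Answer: 201294/137 ≈ 1469.3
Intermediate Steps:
h(V) = -7*V
h(-210) + H(137) = -7*(-210) - 96/137 = 1470 - 96*1/137 = 1470 - 96/137 = 201294/137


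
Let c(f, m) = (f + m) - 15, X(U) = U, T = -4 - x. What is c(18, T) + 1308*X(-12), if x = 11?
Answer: -15708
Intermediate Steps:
T = -15 (T = -4 - 1*11 = -4 - 11 = -15)
c(f, m) = -15 + f + m
c(18, T) + 1308*X(-12) = (-15 + 18 - 15) + 1308*(-12) = -12 - 15696 = -15708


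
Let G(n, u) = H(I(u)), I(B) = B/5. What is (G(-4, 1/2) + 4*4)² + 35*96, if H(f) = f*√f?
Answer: 3616001/1000 + 8*√10/25 ≈ 3617.0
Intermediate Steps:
I(B) = B/5 (I(B) = B*(⅕) = B/5)
H(f) = f^(3/2)
G(n, u) = √5*u^(3/2)/25 (G(n, u) = (u/5)^(3/2) = √5*u^(3/2)/25)
(G(-4, 1/2) + 4*4)² + 35*96 = (√5*(1/2)^(3/2)/25 + 4*4)² + 35*96 = (√5*(½)^(3/2)/25 + 16)² + 3360 = (√5*(√2/4)/25 + 16)² + 3360 = (√10/100 + 16)² + 3360 = (16 + √10/100)² + 3360 = 3360 + (16 + √10/100)²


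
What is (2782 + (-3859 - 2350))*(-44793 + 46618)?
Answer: -6254275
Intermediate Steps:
(2782 + (-3859 - 2350))*(-44793 + 46618) = (2782 - 6209)*1825 = -3427*1825 = -6254275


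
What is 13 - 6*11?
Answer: -53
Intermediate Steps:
13 - 6*11 = 13 - 66 = -53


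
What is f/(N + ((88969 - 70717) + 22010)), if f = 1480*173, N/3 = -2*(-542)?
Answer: 128020/21757 ≈ 5.8841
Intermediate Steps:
N = 3252 (N = 3*(-2*(-542)) = 3*1084 = 3252)
f = 256040
f/(N + ((88969 - 70717) + 22010)) = 256040/(3252 + ((88969 - 70717) + 22010)) = 256040/(3252 + (18252 + 22010)) = 256040/(3252 + 40262) = 256040/43514 = 256040*(1/43514) = 128020/21757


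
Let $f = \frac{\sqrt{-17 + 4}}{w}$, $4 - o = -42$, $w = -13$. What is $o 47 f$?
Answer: $- \frac{2162 i \sqrt{13}}{13} \approx - 599.63 i$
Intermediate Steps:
$o = 46$ ($o = 4 - -42 = 4 + 42 = 46$)
$f = - \frac{i \sqrt{13}}{13}$ ($f = \frac{\sqrt{-17 + 4}}{-13} = \sqrt{-13} \left(- \frac{1}{13}\right) = i \sqrt{13} \left(- \frac{1}{13}\right) = - \frac{i \sqrt{13}}{13} \approx - 0.27735 i$)
$o 47 f = 46 \cdot 47 \left(- \frac{i \sqrt{13}}{13}\right) = 2162 \left(- \frac{i \sqrt{13}}{13}\right) = - \frac{2162 i \sqrt{13}}{13}$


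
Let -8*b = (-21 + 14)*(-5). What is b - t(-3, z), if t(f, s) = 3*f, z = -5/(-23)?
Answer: 37/8 ≈ 4.6250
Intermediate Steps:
z = 5/23 (z = -5*(-1/23) = 5/23 ≈ 0.21739)
b = -35/8 (b = -(-21 + 14)*(-5)/8 = -(-7)*(-5)/8 = -1/8*35 = -35/8 ≈ -4.3750)
b - t(-3, z) = -35/8 - 3*(-3) = -35/8 - 1*(-9) = -35/8 + 9 = 37/8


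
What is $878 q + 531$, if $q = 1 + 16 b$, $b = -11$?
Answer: $-153119$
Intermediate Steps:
$q = -175$ ($q = 1 + 16 \left(-11\right) = 1 - 176 = -175$)
$878 q + 531 = 878 \left(-175\right) + 531 = -153650 + 531 = -153119$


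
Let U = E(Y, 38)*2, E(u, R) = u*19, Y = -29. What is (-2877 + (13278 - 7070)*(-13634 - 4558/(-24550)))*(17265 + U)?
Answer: -16792962557226709/12275 ≈ -1.3681e+12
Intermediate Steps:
E(u, R) = 19*u
U = -1102 (U = (19*(-29))*2 = -551*2 = -1102)
(-2877 + (13278 - 7070)*(-13634 - 4558/(-24550)))*(17265 + U) = (-2877 + (13278 - 7070)*(-13634 - 4558/(-24550)))*(17265 - 1102) = (-2877 + 6208*(-13634 - 4558*(-1/24550)))*16163 = (-2877 + 6208*(-13634 + 2279/12275))*16163 = (-2877 + 6208*(-167355071/12275))*16163 = (-2877 - 1038940280768/12275)*16163 = -1038975595943/12275*16163 = -16792962557226709/12275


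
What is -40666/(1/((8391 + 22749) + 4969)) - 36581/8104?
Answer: -11899983282357/8104 ≈ -1.4684e+9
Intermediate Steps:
-40666/(1/((8391 + 22749) + 4969)) - 36581/8104 = -40666/(1/(31140 + 4969)) - 36581*1/8104 = -40666/(1/36109) - 36581/8104 = -40666/1/36109 - 36581/8104 = -40666*36109 - 36581/8104 = -1468408594 - 36581/8104 = -11899983282357/8104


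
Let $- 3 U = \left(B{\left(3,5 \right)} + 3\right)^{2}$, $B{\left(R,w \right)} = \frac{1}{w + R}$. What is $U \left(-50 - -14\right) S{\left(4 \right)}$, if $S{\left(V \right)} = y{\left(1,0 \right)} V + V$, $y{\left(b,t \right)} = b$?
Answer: $\frac{1875}{2} \approx 937.5$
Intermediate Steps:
$B{\left(R,w \right)} = \frac{1}{R + w}$
$S{\left(V \right)} = 2 V$ ($S{\left(V \right)} = 1 V + V = V + V = 2 V$)
$U = - \frac{625}{192}$ ($U = - \frac{\left(\frac{1}{3 + 5} + 3\right)^{2}}{3} = - \frac{\left(\frac{1}{8} + 3\right)^{2}}{3} = - \frac{\left(\frac{25}{8}\right)^{2}}{3} = \left(- \frac{1}{3}\right) \frac{625}{64} = - \frac{625}{192} \approx -3.2552$)
$U \left(-50 - -14\right) S{\left(4 \right)} = - \frac{625 \left(-50 - -14\right)}{192} \cdot 2 \cdot 4 = - \frac{625 \left(-50 + 14\right)}{192} \cdot 8 = \left(- \frac{625}{192}\right) \left(-36\right) 8 = \frac{1875}{16} \cdot 8 = \frac{1875}{2}$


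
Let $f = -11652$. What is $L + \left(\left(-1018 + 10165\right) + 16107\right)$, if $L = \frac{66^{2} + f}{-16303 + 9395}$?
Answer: $\frac{43615482}{1727} \approx 25255.0$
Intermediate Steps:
$L = \frac{1824}{1727}$ ($L = \frac{66^{2} - 11652}{-16303 + 9395} = \frac{4356 - 11652}{-6908} = \left(-7296\right) \left(- \frac{1}{6908}\right) = \frac{1824}{1727} \approx 1.0562$)
$L + \left(\left(-1018 + 10165\right) + 16107\right) = \frac{1824}{1727} + \left(\left(-1018 + 10165\right) + 16107\right) = \frac{1824}{1727} + \left(9147 + 16107\right) = \frac{1824}{1727} + 25254 = \frac{43615482}{1727}$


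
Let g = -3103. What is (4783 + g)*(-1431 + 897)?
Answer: -897120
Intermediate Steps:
(4783 + g)*(-1431 + 897) = (4783 - 3103)*(-1431 + 897) = 1680*(-534) = -897120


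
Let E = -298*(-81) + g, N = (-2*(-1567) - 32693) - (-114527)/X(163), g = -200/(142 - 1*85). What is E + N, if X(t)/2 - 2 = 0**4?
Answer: 5291251/228 ≈ 23207.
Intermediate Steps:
X(t) = 4 (X(t) = 4 + 2*0**4 = 4 + 2*0 = 4 + 0 = 4)
g = -200/57 (g = -200/(142 - 85) = -200/57 ≈ -3.5088)
N = -3709/4 (N = (-2*(-1567) - 32693) - (-114527)/4 = (3134 - 32693) - (-114527)/4 = -29559 - 1*(-114527/4) = -29559 + 114527/4 = -3709/4 ≈ -927.25)
E = 1375666/57 (E = -298*(-81) - 200/57 = 24138 - 200/57 = 1375666/57 ≈ 24135.)
E + N = 1375666/57 - 3709/4 = 5291251/228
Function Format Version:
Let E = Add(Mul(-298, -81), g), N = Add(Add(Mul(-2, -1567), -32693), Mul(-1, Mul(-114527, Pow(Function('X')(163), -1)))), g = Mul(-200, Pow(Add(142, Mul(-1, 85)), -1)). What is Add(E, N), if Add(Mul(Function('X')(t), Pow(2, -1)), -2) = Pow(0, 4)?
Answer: Rational(5291251, 228) ≈ 23207.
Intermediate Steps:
Function('X')(t) = 4 (Function('X')(t) = Add(4, Mul(2, Pow(0, 4))) = Add(4, Mul(2, 0)) = Add(4, 0) = 4)
g = Rational(-200, 57) (g = Mul(-200, Pow(Add(142, -85), -1)) = Mul(-200, Pow(57, -1)) = Mul(-200, Rational(1, 57)) = Rational(-200, 57) ≈ -3.5088)
N = Rational(-3709, 4) (N = Add(Add(Mul(-2, -1567), -32693), Mul(-1, Mul(-114527, Pow(4, -1)))) = Add(Add(3134, -32693), Mul(-1, Mul(-114527, Rational(1, 4)))) = Add(-29559, Mul(-1, Rational(-114527, 4))) = Add(-29559, Rational(114527, 4)) = Rational(-3709, 4) ≈ -927.25)
E = Rational(1375666, 57) (E = Add(Mul(-298, -81), Rational(-200, 57)) = Add(24138, Rational(-200, 57)) = Rational(1375666, 57) ≈ 24135.)
Add(E, N) = Add(Rational(1375666, 57), Rational(-3709, 4)) = Rational(5291251, 228)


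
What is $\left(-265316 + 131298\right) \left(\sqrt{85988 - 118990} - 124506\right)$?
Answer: $16686045108 - 134018 i \sqrt{33002} \approx 1.6686 \cdot 10^{10} - 2.4346 \cdot 10^{7} i$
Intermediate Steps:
$\left(-265316 + 131298\right) \left(\sqrt{85988 - 118990} - 124506\right) = - 134018 \left(\sqrt{85988 - 118990} - 124506\right) = - 134018 \left(\sqrt{-33002} - 124506\right) = - 134018 \left(i \sqrt{33002} - 124506\right) = - 134018 \left(-124506 + i \sqrt{33002}\right) = 16686045108 - 134018 i \sqrt{33002}$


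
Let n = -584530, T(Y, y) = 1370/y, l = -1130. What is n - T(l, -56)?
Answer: -16366155/28 ≈ -5.8451e+5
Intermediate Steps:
n - T(l, -56) = -584530 - 1370/(-56) = -584530 - 1370*(-1)/56 = -584530 - 1*(-685/28) = -584530 + 685/28 = -16366155/28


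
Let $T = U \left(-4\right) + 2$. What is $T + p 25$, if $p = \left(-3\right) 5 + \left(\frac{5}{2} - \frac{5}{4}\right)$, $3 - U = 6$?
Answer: $- \frac{1319}{4} \approx -329.75$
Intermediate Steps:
$U = -3$ ($U = 3 - 6 = -3$)
$T = 14$ ($T = \left(-3\right) \left(-4\right) + 2 = 12 + 2 = 14$)
$p = - \frac{55}{4}$ ($p = -15 + \left(5 \cdot \frac{1}{2} - \frac{5}{4}\right) = -15 + \left(\frac{5}{2} - \frac{5}{4}\right) = -15 + \frac{5}{4} = - \frac{55}{4} \approx -13.75$)
$T + p 25 = 14 - \frac{1375}{4} = - \frac{1319}{4}$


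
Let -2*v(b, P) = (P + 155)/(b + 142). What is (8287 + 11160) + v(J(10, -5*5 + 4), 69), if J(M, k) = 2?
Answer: 175016/9 ≈ 19446.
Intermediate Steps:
v(b, P) = -(155 + P)/(2*(142 + b)) (v(b, P) = -(P + 155)/(2*(b + 142)) = -(155 + P)/(2*(142 + b)))
(8287 + 11160) + v(J(10, -5*5 + 4), 69) = (8287 + 11160) + (-155 - 1*69)/(2*(142 + 2)) = 19447 + (½)*(-155 - 69)/144 = 19447 + (½)*(1/144)*(-224) = 19447 - 7/9 = 175016/9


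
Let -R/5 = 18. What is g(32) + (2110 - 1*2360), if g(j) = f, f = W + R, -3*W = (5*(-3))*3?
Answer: -325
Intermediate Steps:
W = 15 (W = -5*(-3)*3/3 = -(-5)*3 = -1/3*(-45) = 15)
R = -90 (R = -5*18 = -90)
f = -75 (f = 15 - 90 = -75)
g(j) = -75
g(32) + (2110 - 1*2360) = -75 + (2110 - 1*2360) = -75 + (2110 - 2360) = -75 - 250 = -325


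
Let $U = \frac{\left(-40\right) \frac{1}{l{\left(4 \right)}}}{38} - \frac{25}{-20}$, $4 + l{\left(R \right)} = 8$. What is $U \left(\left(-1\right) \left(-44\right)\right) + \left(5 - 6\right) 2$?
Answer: $\frac{787}{19} \approx 41.421$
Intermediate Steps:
$l{\left(R \right)} = 4$ ($l{\left(R \right)} = -4 + 8 = 4$)
$U = \frac{75}{76}$ ($U = \frac{\left(-40\right) \frac{1}{4}}{38} - \frac{25}{-20} = \left(-40\right) \frac{1}{4} \cdot \frac{1}{38} - - \frac{5}{4} = \left(-10\right) \frac{1}{38} + \frac{5}{4} = - \frac{5}{19} + \frac{5}{4} = \frac{75}{76} \approx 0.98684$)
$U \left(\left(-1\right) \left(-44\right)\right) + \left(5 - 6\right) 2 = \frac{75 \left(\left(-1\right) \left(-44\right)\right)}{76} + \left(5 - 6\right) 2 = \frac{75}{76} \cdot 44 - 2 = \frac{825}{19} - 2 = \frac{787}{19}$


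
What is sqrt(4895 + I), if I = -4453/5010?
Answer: sqrt(122842679970)/5010 ≈ 69.958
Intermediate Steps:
I = -4453/5010 (I = -4453*1/5010 = -4453/5010 ≈ -0.88882)
sqrt(4895 + I) = sqrt(4895 - 4453/5010) = sqrt(24519497/5010) = sqrt(122842679970)/5010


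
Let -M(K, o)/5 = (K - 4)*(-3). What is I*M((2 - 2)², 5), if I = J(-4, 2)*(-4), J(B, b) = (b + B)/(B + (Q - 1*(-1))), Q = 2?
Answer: 480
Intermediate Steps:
M(K, o) = -60 + 15*K (M(K, o) = -5*(K - 4)*(-3) = -5*(-4 + K)*(-3) = -5*(12 - 3*K) = -60 + 15*K)
J(B, b) = (B + b)/(3 + B) (J(B, b) = (b + B)/(B + (2 - 1*(-1))) = (B + b)/(B + (2 + 1)) = (B + b)/(B + 3) = (B + b)/(3 + B))
I = -8 (I = ((-4 + 2)/(3 - 4))*(-4) = (-2/(-1))*(-4) = -1*(-2)*(-4) = 2*(-4) = -8)
I*M((2 - 2)², 5) = -8*(-60 + 15*(2 - 2)²) = -8*(-60 + 15*0²) = -8*(-60 + 15*0) = -8*(-60 + 0) = -8*(-60) = 480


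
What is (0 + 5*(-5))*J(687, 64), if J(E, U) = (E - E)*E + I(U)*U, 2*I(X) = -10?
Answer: 8000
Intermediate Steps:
I(X) = -5 (I(X) = (1/2)*(-10) = -5)
J(E, U) = -5*U (J(E, U) = (E - E)*E - 5*U = 0*E - 5*U = 0 - 5*U = -5*U)
(0 + 5*(-5))*J(687, 64) = (0 + 5*(-5))*(-5*64) = (0 - 25)*(-320) = -25*(-320) = 8000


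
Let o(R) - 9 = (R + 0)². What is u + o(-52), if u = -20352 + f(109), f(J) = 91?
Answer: -17548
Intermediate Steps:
o(R) = 9 + R² (o(R) = 9 + (R + 0)² = 9 + R²)
u = -20261 (u = -20352 + 91 = -20261)
u + o(-52) = -20261 + (9 + (-52)²) = -20261 + (9 + 2704) = -20261 + 2713 = -17548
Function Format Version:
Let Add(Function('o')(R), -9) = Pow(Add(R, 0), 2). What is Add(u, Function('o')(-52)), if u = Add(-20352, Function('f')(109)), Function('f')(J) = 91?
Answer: -17548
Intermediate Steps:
Function('o')(R) = Add(9, Pow(R, 2)) (Function('o')(R) = Add(9, Pow(Add(R, 0), 2)) = Add(9, Pow(R, 2)))
u = -20261 (u = Add(-20352, 91) = -20261)
Add(u, Function('o')(-52)) = Add(-20261, Add(9, Pow(-52, 2))) = Add(-20261, Add(9, 2704)) = Add(-20261, 2713) = -17548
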